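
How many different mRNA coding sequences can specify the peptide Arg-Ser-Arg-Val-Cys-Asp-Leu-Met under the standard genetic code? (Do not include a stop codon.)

Arg: 6 codons.
Ser: 6 codons.
Arg: 6 codons.
Val: 4 codons.
Cys: 2 codons.
Asp: 2 codons.
Leu: 6 codons.
Met: 1 codon.
6 × 6 × 6 × 4 × 2 × 2 × 6 × 1 = 20736.

20736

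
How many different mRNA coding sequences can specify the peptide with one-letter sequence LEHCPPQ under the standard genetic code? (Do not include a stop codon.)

Leu: 6 codons.
Glu: 2 codons.
His: 2 codons.
Cys: 2 codons.
Pro: 4 codons.
Pro: 4 codons.
Gln: 2 codons.
6 × 2 × 2 × 2 × 4 × 4 × 2 = 1536.

1536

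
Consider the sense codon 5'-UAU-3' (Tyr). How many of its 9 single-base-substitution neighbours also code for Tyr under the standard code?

Position 1: none → 0 synonymous.
Position 2: none → 0 synonymous.
Position 3: UAC → 1 synonymous.
Total: 0 + 0 + 1 = 1.

1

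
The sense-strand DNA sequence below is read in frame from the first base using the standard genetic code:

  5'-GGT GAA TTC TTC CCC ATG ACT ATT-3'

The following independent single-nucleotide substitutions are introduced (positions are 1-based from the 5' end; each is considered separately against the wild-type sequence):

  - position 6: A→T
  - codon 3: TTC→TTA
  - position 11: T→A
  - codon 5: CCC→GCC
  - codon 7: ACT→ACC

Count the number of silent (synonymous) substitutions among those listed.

1

Codon 2: GAA (Glu) → GAT (Asp) — missense.
Codon 3: TTC (Phe) → TTA (Leu) — missense.
Codon 4: TTC (Phe) → TAC (Tyr) — missense.
Codon 5: CCC (Pro) → GCC (Ala) — missense.
Codon 7: ACT (Thr) → ACC (Thr) — synonymous.
Synonymous: 1 of 5.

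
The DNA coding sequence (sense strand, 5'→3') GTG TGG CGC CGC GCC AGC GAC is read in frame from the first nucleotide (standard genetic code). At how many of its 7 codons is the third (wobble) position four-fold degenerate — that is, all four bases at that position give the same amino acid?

4

Codon 1 GTG (Val): third position 4-fold.
Codon 2 TGG (Trp): third position 1-fold.
Codon 3 CGC (Arg): third position 4-fold.
Codon 4 CGC (Arg): third position 4-fold.
Codon 5 GCC (Ala): third position 4-fold.
Codon 6 AGC (Ser): third position 2-fold.
Codon 7 GAC (Asp): third position 2-fold.
Four-fold degenerate third positions: 4.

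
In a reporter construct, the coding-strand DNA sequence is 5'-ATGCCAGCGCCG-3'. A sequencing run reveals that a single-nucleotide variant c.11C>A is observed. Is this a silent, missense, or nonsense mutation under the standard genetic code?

Position 11 falls in codon 4: CCG → Pro.
After the substitution the codon is CAG → Gln.
Pro ≠ Gln, so this is a missense mutation.

missense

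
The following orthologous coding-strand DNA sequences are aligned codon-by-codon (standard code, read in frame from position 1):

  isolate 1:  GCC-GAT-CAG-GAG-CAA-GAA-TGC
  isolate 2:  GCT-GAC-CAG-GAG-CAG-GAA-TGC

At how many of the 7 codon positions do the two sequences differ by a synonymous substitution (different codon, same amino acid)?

3

Codon 1: GCC Ala / GCT Ala — synonymous.
Codon 2: GAT Asp / GAC Asp — synonymous.
Codon 3: CAG Gln / CAG Gln — identical.
Codon 4: GAG Glu / GAG Glu — identical.
Codon 5: CAA Gln / CAG Gln — synonymous.
Codon 6: GAA Glu / GAA Glu — identical.
Codon 7: TGC Cys / TGC Cys — identical.
Synonymous differences: 3.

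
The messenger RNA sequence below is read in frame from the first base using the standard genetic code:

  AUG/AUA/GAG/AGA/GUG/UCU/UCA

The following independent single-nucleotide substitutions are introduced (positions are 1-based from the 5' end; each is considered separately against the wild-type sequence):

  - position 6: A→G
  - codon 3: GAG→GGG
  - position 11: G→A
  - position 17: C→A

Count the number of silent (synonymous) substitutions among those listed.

0

Codon 2: AUA (Ile) → AUG (Met) — missense.
Codon 3: GAG (Glu) → GGG (Gly) — missense.
Codon 4: AGA (Arg) → AAA (Lys) — missense.
Codon 6: UCU (Ser) → UAU (Tyr) — missense.
Synonymous: 0 of 4.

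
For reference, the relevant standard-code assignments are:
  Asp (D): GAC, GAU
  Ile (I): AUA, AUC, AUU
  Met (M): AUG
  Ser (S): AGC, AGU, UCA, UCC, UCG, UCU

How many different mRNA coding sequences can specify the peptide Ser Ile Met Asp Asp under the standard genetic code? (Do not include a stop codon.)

Ser: 6 codons.
Ile: 3 codons.
Met: 1 codon.
Asp: 2 codons.
Asp: 2 codons.
6 × 3 × 1 × 2 × 2 = 72.

72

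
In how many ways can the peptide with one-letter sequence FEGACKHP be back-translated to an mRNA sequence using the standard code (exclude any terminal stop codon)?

Phe: 2 codons.
Glu: 2 codons.
Gly: 4 codons.
Ala: 4 codons.
Cys: 2 codons.
Lys: 2 codons.
His: 2 codons.
Pro: 4 codons.
2 × 2 × 4 × 4 × 2 × 2 × 2 × 4 = 2048.

2048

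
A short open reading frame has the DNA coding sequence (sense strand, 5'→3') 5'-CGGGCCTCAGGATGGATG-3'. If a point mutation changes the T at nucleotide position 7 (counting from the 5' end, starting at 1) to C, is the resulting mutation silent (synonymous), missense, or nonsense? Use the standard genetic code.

missense

Position 7 falls in codon 3: TCA → Ser.
After the substitution the codon is CCA → Pro.
Ser ≠ Pro, so this is a missense mutation.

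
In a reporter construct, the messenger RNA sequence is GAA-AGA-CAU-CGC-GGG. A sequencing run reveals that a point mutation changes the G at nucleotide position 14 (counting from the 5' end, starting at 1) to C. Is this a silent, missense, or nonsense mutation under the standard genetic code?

Position 14 falls in codon 5: GGG → Gly.
After the substitution the codon is GCG → Ala.
Gly ≠ Ala, so this is a missense mutation.

missense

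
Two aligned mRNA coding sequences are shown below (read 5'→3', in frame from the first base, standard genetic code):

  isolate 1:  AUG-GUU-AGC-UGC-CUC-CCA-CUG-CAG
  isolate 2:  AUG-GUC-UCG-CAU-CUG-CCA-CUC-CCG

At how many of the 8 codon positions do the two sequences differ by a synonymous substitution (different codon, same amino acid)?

4

Codon 1: AUG Met / AUG Met — identical.
Codon 2: GUU Val / GUC Val — synonymous.
Codon 3: AGC Ser / UCG Ser — synonymous.
Codon 4: UGC Cys / CAU His — nonsynonymous.
Codon 5: CUC Leu / CUG Leu — synonymous.
Codon 6: CCA Pro / CCA Pro — identical.
Codon 7: CUG Leu / CUC Leu — synonymous.
Codon 8: CAG Gln / CCG Pro — nonsynonymous.
Synonymous differences: 4.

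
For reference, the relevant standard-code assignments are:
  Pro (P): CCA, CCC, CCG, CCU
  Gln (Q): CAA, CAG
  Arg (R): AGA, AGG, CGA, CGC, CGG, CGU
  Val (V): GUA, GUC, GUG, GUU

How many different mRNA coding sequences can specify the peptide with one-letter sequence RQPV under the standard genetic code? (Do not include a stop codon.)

192

Arg: 6 codons.
Gln: 2 codons.
Pro: 4 codons.
Val: 4 codons.
6 × 2 × 4 × 4 = 192.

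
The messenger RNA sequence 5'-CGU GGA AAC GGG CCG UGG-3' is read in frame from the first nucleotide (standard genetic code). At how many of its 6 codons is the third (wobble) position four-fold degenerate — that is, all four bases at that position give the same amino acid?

Codon 1 CGU (Arg): third position 4-fold.
Codon 2 GGA (Gly): third position 4-fold.
Codon 3 AAC (Asn): third position 2-fold.
Codon 4 GGG (Gly): third position 4-fold.
Codon 5 CCG (Pro): third position 4-fold.
Codon 6 UGG (Trp): third position 1-fold.
Four-fold degenerate third positions: 4.

4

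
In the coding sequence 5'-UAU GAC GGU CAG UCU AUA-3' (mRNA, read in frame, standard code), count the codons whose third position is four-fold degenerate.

2

Codon 1 UAU (Tyr): third position 2-fold.
Codon 2 GAC (Asp): third position 2-fold.
Codon 3 GGU (Gly): third position 4-fold.
Codon 4 CAG (Gln): third position 2-fold.
Codon 5 UCU (Ser): third position 4-fold.
Codon 6 AUA (Ile): third position 3-fold.
Four-fold degenerate third positions: 2.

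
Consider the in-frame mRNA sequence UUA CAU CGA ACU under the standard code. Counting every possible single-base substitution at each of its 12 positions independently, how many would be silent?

10

Codon 1 (UUA, Leu): 2 synonymous substitutions.
Codon 2 (CAU, His): 1 synonymous substitution.
Codon 3 (CGA, Arg): 4 synonymous substitutions.
Codon 4 (ACU, Thr): 3 synonymous substitutions.
Total: 2 + 1 + 4 + 3 = 10.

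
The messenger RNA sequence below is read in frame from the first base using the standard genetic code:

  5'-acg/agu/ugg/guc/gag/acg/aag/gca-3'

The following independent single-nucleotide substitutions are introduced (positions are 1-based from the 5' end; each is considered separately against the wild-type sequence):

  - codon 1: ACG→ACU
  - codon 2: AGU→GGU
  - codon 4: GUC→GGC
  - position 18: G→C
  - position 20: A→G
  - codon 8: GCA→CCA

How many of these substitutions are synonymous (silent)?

2

Codon 1: ACG (Thr) → ACU (Thr) — synonymous.
Codon 2: AGU (Ser) → GGU (Gly) — missense.
Codon 4: GUC (Val) → GGC (Gly) — missense.
Codon 6: ACG (Thr) → ACC (Thr) — synonymous.
Codon 7: AAG (Lys) → AGG (Arg) — missense.
Codon 8: GCA (Ala) → CCA (Pro) — missense.
Synonymous: 2 of 6.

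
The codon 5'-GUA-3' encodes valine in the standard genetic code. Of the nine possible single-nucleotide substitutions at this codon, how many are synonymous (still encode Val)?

Position 1: none → 0 synonymous.
Position 2: none → 0 synonymous.
Position 3: GUU, GUC, GUG → 3 synonymous.
Total: 0 + 0 + 3 = 3.

3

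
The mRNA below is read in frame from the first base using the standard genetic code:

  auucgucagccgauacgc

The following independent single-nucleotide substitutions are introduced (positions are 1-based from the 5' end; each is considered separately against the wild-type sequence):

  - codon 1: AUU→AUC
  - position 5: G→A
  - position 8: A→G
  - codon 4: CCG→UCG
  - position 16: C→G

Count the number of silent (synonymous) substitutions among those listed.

1

Codon 1: AUU (Ile) → AUC (Ile) — synonymous.
Codon 2: CGU (Arg) → CAU (His) — missense.
Codon 3: CAG (Gln) → CGG (Arg) — missense.
Codon 4: CCG (Pro) → UCG (Ser) — missense.
Codon 6: CGC (Arg) → GGC (Gly) — missense.
Synonymous: 1 of 5.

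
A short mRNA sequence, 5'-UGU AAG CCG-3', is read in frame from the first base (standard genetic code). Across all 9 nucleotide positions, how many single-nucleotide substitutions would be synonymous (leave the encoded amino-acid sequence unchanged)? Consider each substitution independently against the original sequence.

5

Codon 1 (UGU, Cys): 1 synonymous substitution.
Codon 2 (AAG, Lys): 1 synonymous substitution.
Codon 3 (CCG, Pro): 3 synonymous substitutions.
Total: 1 + 1 + 3 = 5.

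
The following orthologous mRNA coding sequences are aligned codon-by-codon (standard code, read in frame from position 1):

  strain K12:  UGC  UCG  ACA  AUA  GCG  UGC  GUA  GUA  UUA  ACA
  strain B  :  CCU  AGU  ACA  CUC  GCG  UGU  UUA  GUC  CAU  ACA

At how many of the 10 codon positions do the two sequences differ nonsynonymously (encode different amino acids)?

Codon 1: UGC Cys / CCU Pro — nonsynonymous.
Codon 2: UCG Ser / AGU Ser — synonymous.
Codon 3: ACA Thr / ACA Thr — identical.
Codon 4: AUA Ile / CUC Leu — nonsynonymous.
Codon 5: GCG Ala / GCG Ala — identical.
Codon 6: UGC Cys / UGU Cys — synonymous.
Codon 7: GUA Val / UUA Leu — nonsynonymous.
Codon 8: GUA Val / GUC Val — synonymous.
Codon 9: UUA Leu / CAU His — nonsynonymous.
Codon 10: ACA Thr / ACA Thr — identical.
Nonsynonymous differences: 4.

4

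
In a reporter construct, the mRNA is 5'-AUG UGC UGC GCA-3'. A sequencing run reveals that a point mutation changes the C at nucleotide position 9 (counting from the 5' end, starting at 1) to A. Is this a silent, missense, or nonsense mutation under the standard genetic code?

nonsense

Position 9 falls in codon 3: UGC → Cys.
After the substitution the codon is UGA → Stop.
The new codon is a stop codon, so this is a nonsense mutation.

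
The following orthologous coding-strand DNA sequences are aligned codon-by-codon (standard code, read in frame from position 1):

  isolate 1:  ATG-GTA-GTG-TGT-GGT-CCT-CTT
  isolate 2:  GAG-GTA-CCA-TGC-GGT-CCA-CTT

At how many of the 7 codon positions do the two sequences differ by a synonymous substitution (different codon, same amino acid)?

2

Codon 1: ATG Met / GAG Glu — nonsynonymous.
Codon 2: GTA Val / GTA Val — identical.
Codon 3: GTG Val / CCA Pro — nonsynonymous.
Codon 4: TGT Cys / TGC Cys — synonymous.
Codon 5: GGT Gly / GGT Gly — identical.
Codon 6: CCT Pro / CCA Pro — synonymous.
Codon 7: CTT Leu / CTT Leu — identical.
Synonymous differences: 2.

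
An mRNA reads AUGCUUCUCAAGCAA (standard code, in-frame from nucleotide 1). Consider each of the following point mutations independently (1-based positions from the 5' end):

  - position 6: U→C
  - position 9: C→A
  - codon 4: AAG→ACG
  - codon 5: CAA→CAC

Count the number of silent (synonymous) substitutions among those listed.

2

Codon 2: CUU (Leu) → CUC (Leu) — synonymous.
Codon 3: CUC (Leu) → CUA (Leu) — synonymous.
Codon 4: AAG (Lys) → ACG (Thr) — missense.
Codon 5: CAA (Gln) → CAC (His) — missense.
Synonymous: 2 of 4.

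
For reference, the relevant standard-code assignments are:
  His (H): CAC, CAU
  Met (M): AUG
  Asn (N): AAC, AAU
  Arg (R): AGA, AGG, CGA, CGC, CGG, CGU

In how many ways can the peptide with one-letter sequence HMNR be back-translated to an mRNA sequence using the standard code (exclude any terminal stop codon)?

His: 2 codons.
Met: 1 codon.
Asn: 2 codons.
Arg: 6 codons.
2 × 1 × 2 × 6 = 24.

24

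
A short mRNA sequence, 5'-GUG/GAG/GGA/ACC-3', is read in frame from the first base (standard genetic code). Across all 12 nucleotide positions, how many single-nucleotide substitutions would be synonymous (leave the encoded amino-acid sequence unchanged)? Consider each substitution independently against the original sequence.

Codon 1 (GUG, Val): 3 synonymous substitutions.
Codon 2 (GAG, Glu): 1 synonymous substitution.
Codon 3 (GGA, Gly): 3 synonymous substitutions.
Codon 4 (ACC, Thr): 3 synonymous substitutions.
Total: 3 + 1 + 3 + 3 = 10.

10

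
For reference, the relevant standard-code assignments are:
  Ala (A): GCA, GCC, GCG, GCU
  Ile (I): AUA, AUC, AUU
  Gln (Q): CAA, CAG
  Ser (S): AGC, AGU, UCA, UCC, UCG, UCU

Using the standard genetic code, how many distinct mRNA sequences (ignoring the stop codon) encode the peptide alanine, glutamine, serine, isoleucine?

Ala: 4 codons.
Gln: 2 codons.
Ser: 6 codons.
Ile: 3 codons.
4 × 2 × 6 × 3 = 144.

144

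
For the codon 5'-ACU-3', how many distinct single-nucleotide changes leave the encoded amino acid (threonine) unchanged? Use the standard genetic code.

3

Position 1: none → 0 synonymous.
Position 2: none → 0 synonymous.
Position 3: ACC, ACA, ACG → 3 synonymous.
Total: 0 + 0 + 3 = 3.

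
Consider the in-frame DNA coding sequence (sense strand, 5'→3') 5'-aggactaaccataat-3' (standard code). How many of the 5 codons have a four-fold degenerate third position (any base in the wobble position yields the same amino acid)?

Codon 1 AGG (Arg): third position 2-fold.
Codon 2 ACT (Thr): third position 4-fold.
Codon 3 AAC (Asn): third position 2-fold.
Codon 4 CAT (His): third position 2-fold.
Codon 5 AAT (Asn): third position 2-fold.
Four-fold degenerate third positions: 1.

1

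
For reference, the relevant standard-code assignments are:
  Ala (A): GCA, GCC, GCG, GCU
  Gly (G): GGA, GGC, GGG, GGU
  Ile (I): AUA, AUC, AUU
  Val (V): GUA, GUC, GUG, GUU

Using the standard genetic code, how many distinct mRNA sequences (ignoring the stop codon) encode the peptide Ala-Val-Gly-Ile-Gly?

Ala: 4 codons.
Val: 4 codons.
Gly: 4 codons.
Ile: 3 codons.
Gly: 4 codons.
4 × 4 × 4 × 3 × 4 = 768.

768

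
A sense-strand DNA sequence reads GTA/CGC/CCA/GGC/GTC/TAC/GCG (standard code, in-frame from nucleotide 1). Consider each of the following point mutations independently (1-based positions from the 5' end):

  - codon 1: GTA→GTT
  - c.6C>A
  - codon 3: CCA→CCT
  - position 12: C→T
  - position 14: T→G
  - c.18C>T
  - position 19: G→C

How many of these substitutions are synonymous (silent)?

Codon 1: GTA (Val) → GTT (Val) — synonymous.
Codon 2: CGC (Arg) → CGA (Arg) — synonymous.
Codon 3: CCA (Pro) → CCT (Pro) — synonymous.
Codon 4: GGC (Gly) → GGT (Gly) — synonymous.
Codon 5: GTC (Val) → GGC (Gly) — missense.
Codon 6: TAC (Tyr) → TAT (Tyr) — synonymous.
Codon 7: GCG (Ala) → CCG (Pro) — missense.
Synonymous: 5 of 7.

5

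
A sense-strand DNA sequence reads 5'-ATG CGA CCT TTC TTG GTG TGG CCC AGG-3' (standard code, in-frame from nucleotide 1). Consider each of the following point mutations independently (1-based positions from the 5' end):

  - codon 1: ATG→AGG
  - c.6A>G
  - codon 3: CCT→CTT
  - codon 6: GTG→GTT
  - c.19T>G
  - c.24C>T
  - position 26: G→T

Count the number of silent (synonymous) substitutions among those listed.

Codon 1: ATG (Met) → AGG (Arg) — missense.
Codon 2: CGA (Arg) → CGG (Arg) — synonymous.
Codon 3: CCT (Pro) → CTT (Leu) — missense.
Codon 6: GTG (Val) → GTT (Val) — synonymous.
Codon 7: TGG (Trp) → GGG (Gly) — missense.
Codon 8: CCC (Pro) → CCT (Pro) — synonymous.
Codon 9: AGG (Arg) → ATG (Met) — missense.
Synonymous: 3 of 7.

3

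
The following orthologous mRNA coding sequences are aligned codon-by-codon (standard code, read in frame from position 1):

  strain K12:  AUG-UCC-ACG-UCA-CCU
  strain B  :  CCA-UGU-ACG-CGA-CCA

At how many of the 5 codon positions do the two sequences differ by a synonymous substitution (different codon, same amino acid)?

Codon 1: AUG Met / CCA Pro — nonsynonymous.
Codon 2: UCC Ser / UGU Cys — nonsynonymous.
Codon 3: ACG Thr / ACG Thr — identical.
Codon 4: UCA Ser / CGA Arg — nonsynonymous.
Codon 5: CCU Pro / CCA Pro — synonymous.
Synonymous differences: 1.

1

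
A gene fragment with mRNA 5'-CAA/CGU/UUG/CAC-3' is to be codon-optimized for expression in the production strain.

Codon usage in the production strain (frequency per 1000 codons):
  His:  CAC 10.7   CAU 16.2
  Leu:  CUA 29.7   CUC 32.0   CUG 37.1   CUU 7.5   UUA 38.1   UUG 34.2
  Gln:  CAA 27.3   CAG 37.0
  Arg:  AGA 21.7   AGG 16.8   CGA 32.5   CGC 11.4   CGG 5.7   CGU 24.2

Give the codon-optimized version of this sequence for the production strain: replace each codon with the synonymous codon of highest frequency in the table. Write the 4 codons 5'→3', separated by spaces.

CAG CGA UUA CAU

Codon 1 (Gln): best is CAG at 37.0.
Codon 2 (Arg): best is CGA at 32.5.
Codon 3 (Leu): best is UUA at 38.1.
Codon 4 (His): best is CAU at 16.2.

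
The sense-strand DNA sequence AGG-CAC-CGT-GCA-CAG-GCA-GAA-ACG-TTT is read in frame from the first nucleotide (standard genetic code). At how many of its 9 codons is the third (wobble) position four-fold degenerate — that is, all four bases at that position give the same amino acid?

4

Codon 1 AGG (Arg): third position 2-fold.
Codon 2 CAC (His): third position 2-fold.
Codon 3 CGT (Arg): third position 4-fold.
Codon 4 GCA (Ala): third position 4-fold.
Codon 5 CAG (Gln): third position 2-fold.
Codon 6 GCA (Ala): third position 4-fold.
Codon 7 GAA (Glu): third position 2-fold.
Codon 8 ACG (Thr): third position 4-fold.
Codon 9 TTT (Phe): third position 2-fold.
Four-fold degenerate third positions: 4.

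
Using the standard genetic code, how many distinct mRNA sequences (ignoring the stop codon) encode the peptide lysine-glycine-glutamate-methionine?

Lys: 2 codons.
Gly: 4 codons.
Glu: 2 codons.
Met: 1 codon.
2 × 4 × 2 × 1 = 16.

16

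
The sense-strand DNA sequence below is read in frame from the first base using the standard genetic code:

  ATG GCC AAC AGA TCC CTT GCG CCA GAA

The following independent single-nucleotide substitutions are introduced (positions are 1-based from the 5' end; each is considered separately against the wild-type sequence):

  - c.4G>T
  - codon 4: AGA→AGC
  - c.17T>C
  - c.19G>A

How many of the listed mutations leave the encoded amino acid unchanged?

0

Codon 2: GCC (Ala) → TCC (Ser) — missense.
Codon 4: AGA (Arg) → AGC (Ser) — missense.
Codon 6: CTT (Leu) → CCT (Pro) — missense.
Codon 7: GCG (Ala) → ACG (Thr) — missense.
Synonymous: 0 of 4.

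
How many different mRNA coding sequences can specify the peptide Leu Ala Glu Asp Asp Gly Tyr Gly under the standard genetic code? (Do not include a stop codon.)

6144

Leu: 6 codons.
Ala: 4 codons.
Glu: 2 codons.
Asp: 2 codons.
Asp: 2 codons.
Gly: 4 codons.
Tyr: 2 codons.
Gly: 4 codons.
6 × 4 × 2 × 2 × 2 × 4 × 2 × 4 = 6144.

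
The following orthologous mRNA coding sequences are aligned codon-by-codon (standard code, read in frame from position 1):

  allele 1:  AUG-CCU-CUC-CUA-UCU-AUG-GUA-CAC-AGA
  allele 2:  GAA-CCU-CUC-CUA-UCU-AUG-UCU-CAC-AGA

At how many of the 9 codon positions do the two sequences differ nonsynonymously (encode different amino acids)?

2

Codon 1: AUG Met / GAA Glu — nonsynonymous.
Codon 2: CCU Pro / CCU Pro — identical.
Codon 3: CUC Leu / CUC Leu — identical.
Codon 4: CUA Leu / CUA Leu — identical.
Codon 5: UCU Ser / UCU Ser — identical.
Codon 6: AUG Met / AUG Met — identical.
Codon 7: GUA Val / UCU Ser — nonsynonymous.
Codon 8: CAC His / CAC His — identical.
Codon 9: AGA Arg / AGA Arg — identical.
Nonsynonymous differences: 2.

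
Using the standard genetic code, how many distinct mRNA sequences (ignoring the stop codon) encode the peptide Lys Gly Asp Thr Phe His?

256

Lys: 2 codons.
Gly: 4 codons.
Asp: 2 codons.
Thr: 4 codons.
Phe: 2 codons.
His: 2 codons.
2 × 4 × 2 × 4 × 2 × 2 = 256.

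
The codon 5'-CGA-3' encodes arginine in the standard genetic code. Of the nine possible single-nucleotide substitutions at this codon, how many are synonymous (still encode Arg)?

Position 1: AGA → 1 synonymous.
Position 2: none → 0 synonymous.
Position 3: CGU, CGC, CGG → 3 synonymous.
Total: 1 + 0 + 3 = 4.

4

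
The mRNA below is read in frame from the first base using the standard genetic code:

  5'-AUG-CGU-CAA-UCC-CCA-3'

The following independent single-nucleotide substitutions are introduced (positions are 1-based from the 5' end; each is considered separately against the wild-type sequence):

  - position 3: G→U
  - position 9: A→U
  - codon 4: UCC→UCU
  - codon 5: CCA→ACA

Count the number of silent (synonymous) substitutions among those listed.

1

Codon 1: AUG (Met) → AUU (Ile) — missense.
Codon 3: CAA (Gln) → CAU (His) — missense.
Codon 4: UCC (Ser) → UCU (Ser) — synonymous.
Codon 5: CCA (Pro) → ACA (Thr) — missense.
Synonymous: 1 of 4.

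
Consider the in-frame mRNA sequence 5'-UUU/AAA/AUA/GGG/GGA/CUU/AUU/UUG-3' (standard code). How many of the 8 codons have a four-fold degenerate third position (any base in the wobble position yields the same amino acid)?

Codon 1 UUU (Phe): third position 2-fold.
Codon 2 AAA (Lys): third position 2-fold.
Codon 3 AUA (Ile): third position 3-fold.
Codon 4 GGG (Gly): third position 4-fold.
Codon 5 GGA (Gly): third position 4-fold.
Codon 6 CUU (Leu): third position 4-fold.
Codon 7 AUU (Ile): third position 3-fold.
Codon 8 UUG (Leu): third position 2-fold.
Four-fold degenerate third positions: 3.

3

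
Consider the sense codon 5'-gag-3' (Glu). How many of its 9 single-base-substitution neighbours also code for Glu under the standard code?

Position 1: none → 0 synonymous.
Position 2: none → 0 synonymous.
Position 3: GAA → 1 synonymous.
Total: 0 + 0 + 1 = 1.

1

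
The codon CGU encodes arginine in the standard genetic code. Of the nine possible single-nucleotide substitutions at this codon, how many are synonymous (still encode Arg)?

3

Position 1: none → 0 synonymous.
Position 2: none → 0 synonymous.
Position 3: CGC, CGA, CGG → 3 synonymous.
Total: 0 + 0 + 3 = 3.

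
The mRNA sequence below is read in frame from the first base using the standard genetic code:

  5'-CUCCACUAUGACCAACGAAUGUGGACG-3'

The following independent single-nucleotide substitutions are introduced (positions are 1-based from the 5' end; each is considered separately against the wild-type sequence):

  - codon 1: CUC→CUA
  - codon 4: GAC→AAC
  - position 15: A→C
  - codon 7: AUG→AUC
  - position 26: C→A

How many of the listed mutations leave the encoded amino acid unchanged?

Codon 1: CUC (Leu) → CUA (Leu) — synonymous.
Codon 4: GAC (Asp) → AAC (Asn) — missense.
Codon 5: CAA (Gln) → CAC (His) — missense.
Codon 7: AUG (Met) → AUC (Ile) — missense.
Codon 9: ACG (Thr) → AAG (Lys) — missense.
Synonymous: 1 of 5.

1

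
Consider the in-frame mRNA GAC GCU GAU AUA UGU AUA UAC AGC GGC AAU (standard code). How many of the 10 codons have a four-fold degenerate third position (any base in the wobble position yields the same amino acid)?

2

Codon 1 GAC (Asp): third position 2-fold.
Codon 2 GCU (Ala): third position 4-fold.
Codon 3 GAU (Asp): third position 2-fold.
Codon 4 AUA (Ile): third position 3-fold.
Codon 5 UGU (Cys): third position 2-fold.
Codon 6 AUA (Ile): third position 3-fold.
Codon 7 UAC (Tyr): third position 2-fold.
Codon 8 AGC (Ser): third position 2-fold.
Codon 9 GGC (Gly): third position 4-fold.
Codon 10 AAU (Asn): third position 2-fold.
Four-fold degenerate third positions: 2.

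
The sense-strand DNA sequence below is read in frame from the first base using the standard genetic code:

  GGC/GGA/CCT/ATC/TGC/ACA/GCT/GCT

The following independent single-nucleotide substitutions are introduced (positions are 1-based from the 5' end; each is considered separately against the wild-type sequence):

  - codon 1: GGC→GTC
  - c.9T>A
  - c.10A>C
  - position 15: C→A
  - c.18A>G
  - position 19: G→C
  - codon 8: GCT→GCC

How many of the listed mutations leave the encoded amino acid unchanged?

Codon 1: GGC (Gly) → GTC (Val) — missense.
Codon 3: CCT (Pro) → CCA (Pro) — synonymous.
Codon 4: ATC (Ile) → CTC (Leu) — missense.
Codon 5: TGC (Cys) → TGA (Stop) — nonsense.
Codon 6: ACA (Thr) → ACG (Thr) — synonymous.
Codon 7: GCT (Ala) → CCT (Pro) — missense.
Codon 8: GCT (Ala) → GCC (Ala) — synonymous.
Synonymous: 3 of 7.

3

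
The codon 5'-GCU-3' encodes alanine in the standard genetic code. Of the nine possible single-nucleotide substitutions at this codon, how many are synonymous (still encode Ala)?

3

Position 1: none → 0 synonymous.
Position 2: none → 0 synonymous.
Position 3: GCC, GCA, GCG → 3 synonymous.
Total: 0 + 0 + 3 = 3.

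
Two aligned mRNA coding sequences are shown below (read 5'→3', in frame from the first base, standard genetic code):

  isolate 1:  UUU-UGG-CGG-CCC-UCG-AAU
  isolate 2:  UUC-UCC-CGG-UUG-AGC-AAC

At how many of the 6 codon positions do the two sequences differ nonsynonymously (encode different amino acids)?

2

Codon 1: UUU Phe / UUC Phe — synonymous.
Codon 2: UGG Trp / UCC Ser — nonsynonymous.
Codon 3: CGG Arg / CGG Arg — identical.
Codon 4: CCC Pro / UUG Leu — nonsynonymous.
Codon 5: UCG Ser / AGC Ser — synonymous.
Codon 6: AAU Asn / AAC Asn — synonymous.
Nonsynonymous differences: 2.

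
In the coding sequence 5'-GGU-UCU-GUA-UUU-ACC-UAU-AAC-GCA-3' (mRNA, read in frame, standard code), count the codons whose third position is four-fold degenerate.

5

Codon 1 GGU (Gly): third position 4-fold.
Codon 2 UCU (Ser): third position 4-fold.
Codon 3 GUA (Val): third position 4-fold.
Codon 4 UUU (Phe): third position 2-fold.
Codon 5 ACC (Thr): third position 4-fold.
Codon 6 UAU (Tyr): third position 2-fold.
Codon 7 AAC (Asn): third position 2-fold.
Codon 8 GCA (Ala): third position 4-fold.
Four-fold degenerate third positions: 5.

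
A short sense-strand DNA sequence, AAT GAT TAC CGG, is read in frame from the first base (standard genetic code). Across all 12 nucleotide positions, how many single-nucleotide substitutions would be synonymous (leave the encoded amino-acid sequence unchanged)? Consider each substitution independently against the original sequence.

Codon 1 (AAT, Asn): 1 synonymous substitution.
Codon 2 (GAT, Asp): 1 synonymous substitution.
Codon 3 (TAC, Tyr): 1 synonymous substitution.
Codon 4 (CGG, Arg): 4 synonymous substitutions.
Total: 1 + 1 + 1 + 4 = 7.

7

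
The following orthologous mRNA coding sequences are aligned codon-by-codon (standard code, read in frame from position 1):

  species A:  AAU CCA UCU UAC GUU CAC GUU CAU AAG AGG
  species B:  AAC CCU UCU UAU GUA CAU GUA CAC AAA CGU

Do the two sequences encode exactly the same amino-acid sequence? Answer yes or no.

Codon 1: AAU Asn / AAC Asn — synonymous.
Codon 2: CCA Pro / CCU Pro — synonymous.
Codon 3: UCU Ser / UCU Ser — identical.
Codon 4: UAC Tyr / UAU Tyr — synonymous.
Codon 5: GUU Val / GUA Val — synonymous.
Codon 6: CAC His / CAU His — synonymous.
Codon 7: GUU Val / GUA Val — synonymous.
Codon 8: CAU His / CAC His — synonymous.
Codon 9: AAG Lys / AAA Lys — synonymous.
Codon 10: AGG Arg / CGU Arg — synonymous.
Nonsynonymous differences: 0 → same protein.

yes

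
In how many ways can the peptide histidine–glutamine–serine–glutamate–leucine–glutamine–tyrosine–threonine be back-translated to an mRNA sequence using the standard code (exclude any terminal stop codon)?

His: 2 codons.
Gln: 2 codons.
Ser: 6 codons.
Glu: 2 codons.
Leu: 6 codons.
Gln: 2 codons.
Tyr: 2 codons.
Thr: 4 codons.
2 × 2 × 6 × 2 × 6 × 2 × 2 × 4 = 4608.

4608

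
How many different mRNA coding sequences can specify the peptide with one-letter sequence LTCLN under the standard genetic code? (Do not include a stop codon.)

Leu: 6 codons.
Thr: 4 codons.
Cys: 2 codons.
Leu: 6 codons.
Asn: 2 codons.
6 × 4 × 2 × 6 × 2 = 576.

576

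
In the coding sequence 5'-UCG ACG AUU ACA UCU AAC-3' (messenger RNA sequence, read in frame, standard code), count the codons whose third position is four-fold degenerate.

Codon 1 UCG (Ser): third position 4-fold.
Codon 2 ACG (Thr): third position 4-fold.
Codon 3 AUU (Ile): third position 3-fold.
Codon 4 ACA (Thr): third position 4-fold.
Codon 5 UCU (Ser): third position 4-fold.
Codon 6 AAC (Asn): third position 2-fold.
Four-fold degenerate third positions: 4.

4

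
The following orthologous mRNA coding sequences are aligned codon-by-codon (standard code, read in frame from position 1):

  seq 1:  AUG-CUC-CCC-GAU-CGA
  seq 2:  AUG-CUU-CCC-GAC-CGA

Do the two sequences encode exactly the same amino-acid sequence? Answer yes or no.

Codon 1: AUG Met / AUG Met — identical.
Codon 2: CUC Leu / CUU Leu — synonymous.
Codon 3: CCC Pro / CCC Pro — identical.
Codon 4: GAU Asp / GAC Asp — synonymous.
Codon 5: CGA Arg / CGA Arg — identical.
Nonsynonymous differences: 0 → same protein.

yes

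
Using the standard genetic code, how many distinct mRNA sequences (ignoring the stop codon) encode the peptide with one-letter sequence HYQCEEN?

128

His: 2 codons.
Tyr: 2 codons.
Gln: 2 codons.
Cys: 2 codons.
Glu: 2 codons.
Glu: 2 codons.
Asn: 2 codons.
2 × 2 × 2 × 2 × 2 × 2 × 2 = 128.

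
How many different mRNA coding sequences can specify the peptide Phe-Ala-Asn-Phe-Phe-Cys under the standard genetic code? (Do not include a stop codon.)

Phe: 2 codons.
Ala: 4 codons.
Asn: 2 codons.
Phe: 2 codons.
Phe: 2 codons.
Cys: 2 codons.
2 × 4 × 2 × 2 × 2 × 2 = 128.

128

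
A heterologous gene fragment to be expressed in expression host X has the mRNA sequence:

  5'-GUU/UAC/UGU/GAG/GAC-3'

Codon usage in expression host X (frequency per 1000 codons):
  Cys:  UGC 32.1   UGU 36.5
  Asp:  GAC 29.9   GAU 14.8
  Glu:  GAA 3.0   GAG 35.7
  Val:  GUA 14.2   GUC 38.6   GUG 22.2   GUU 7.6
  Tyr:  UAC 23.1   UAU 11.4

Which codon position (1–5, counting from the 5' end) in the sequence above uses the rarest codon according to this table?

Codon 1 GUU (Val): 7.6 per 1000.
Codon 2 UAC (Tyr): 23.1 per 1000.
Codon 3 UGU (Cys): 36.5 per 1000.
Codon 4 GAG (Glu): 35.7 per 1000.
Codon 5 GAC (Asp): 29.9 per 1000.
Lowest frequency is 7.6 at codon 1.

1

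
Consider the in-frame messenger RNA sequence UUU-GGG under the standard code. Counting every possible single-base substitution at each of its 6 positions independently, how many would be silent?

4

Codon 1 (UUU, Phe): 1 synonymous substitution.
Codon 2 (GGG, Gly): 3 synonymous substitutions.
Total: 1 + 3 = 4.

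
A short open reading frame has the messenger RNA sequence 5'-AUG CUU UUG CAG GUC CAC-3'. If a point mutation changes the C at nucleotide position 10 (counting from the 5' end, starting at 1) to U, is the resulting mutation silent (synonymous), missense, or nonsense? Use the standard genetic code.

nonsense

Position 10 falls in codon 4: CAG → Gln.
After the substitution the codon is UAG → Stop.
The new codon is a stop codon, so this is a nonsense mutation.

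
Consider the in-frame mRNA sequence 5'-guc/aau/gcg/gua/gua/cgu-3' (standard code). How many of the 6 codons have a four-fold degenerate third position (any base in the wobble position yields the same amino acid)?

Codon 1 GUC (Val): third position 4-fold.
Codon 2 AAU (Asn): third position 2-fold.
Codon 3 GCG (Ala): third position 4-fold.
Codon 4 GUA (Val): third position 4-fold.
Codon 5 GUA (Val): third position 4-fold.
Codon 6 CGU (Arg): third position 4-fold.
Four-fold degenerate third positions: 5.

5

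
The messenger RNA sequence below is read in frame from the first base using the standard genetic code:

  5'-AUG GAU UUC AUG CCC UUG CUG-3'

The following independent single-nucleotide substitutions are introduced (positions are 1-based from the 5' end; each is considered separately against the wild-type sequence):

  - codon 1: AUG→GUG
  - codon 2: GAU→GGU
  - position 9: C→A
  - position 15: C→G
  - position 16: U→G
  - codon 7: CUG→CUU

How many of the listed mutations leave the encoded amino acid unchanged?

Codon 1: AUG (Met) → GUG (Val) — missense.
Codon 2: GAU (Asp) → GGU (Gly) — missense.
Codon 3: UUC (Phe) → UUA (Leu) — missense.
Codon 5: CCC (Pro) → CCG (Pro) — synonymous.
Codon 6: UUG (Leu) → GUG (Val) — missense.
Codon 7: CUG (Leu) → CUU (Leu) — synonymous.
Synonymous: 2 of 6.

2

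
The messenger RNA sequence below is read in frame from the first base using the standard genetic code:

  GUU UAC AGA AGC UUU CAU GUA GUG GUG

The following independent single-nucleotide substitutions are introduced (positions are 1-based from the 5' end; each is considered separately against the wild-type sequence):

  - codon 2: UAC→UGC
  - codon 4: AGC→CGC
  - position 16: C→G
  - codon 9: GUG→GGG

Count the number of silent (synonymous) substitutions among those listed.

Codon 2: UAC (Tyr) → UGC (Cys) — missense.
Codon 4: AGC (Ser) → CGC (Arg) — missense.
Codon 6: CAU (His) → GAU (Asp) — missense.
Codon 9: GUG (Val) → GGG (Gly) — missense.
Synonymous: 0 of 4.

0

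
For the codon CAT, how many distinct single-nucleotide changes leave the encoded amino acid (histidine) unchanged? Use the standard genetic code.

Position 1: none → 0 synonymous.
Position 2: none → 0 synonymous.
Position 3: CAC → 1 synonymous.
Total: 0 + 0 + 1 = 1.

1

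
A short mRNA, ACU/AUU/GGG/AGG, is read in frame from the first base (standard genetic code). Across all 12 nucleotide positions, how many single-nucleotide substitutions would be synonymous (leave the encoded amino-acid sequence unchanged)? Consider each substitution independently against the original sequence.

10

Codon 1 (ACU, Thr): 3 synonymous substitutions.
Codon 2 (AUU, Ile): 2 synonymous substitutions.
Codon 3 (GGG, Gly): 3 synonymous substitutions.
Codon 4 (AGG, Arg): 2 synonymous substitutions.
Total: 3 + 2 + 3 + 2 = 10.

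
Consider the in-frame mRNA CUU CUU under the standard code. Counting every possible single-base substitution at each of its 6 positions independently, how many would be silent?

6

Codon 1 (CUU, Leu): 3 synonymous substitutions.
Codon 2 (CUU, Leu): 3 synonymous substitutions.
Total: 3 + 3 = 6.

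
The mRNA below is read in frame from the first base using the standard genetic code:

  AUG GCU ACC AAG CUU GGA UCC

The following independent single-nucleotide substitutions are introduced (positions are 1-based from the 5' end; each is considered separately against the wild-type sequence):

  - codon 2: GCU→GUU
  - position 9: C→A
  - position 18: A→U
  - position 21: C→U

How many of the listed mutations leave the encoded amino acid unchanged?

3

Codon 2: GCU (Ala) → GUU (Val) — missense.
Codon 3: ACC (Thr) → ACA (Thr) — synonymous.
Codon 6: GGA (Gly) → GGU (Gly) — synonymous.
Codon 7: UCC (Ser) → UCU (Ser) — synonymous.
Synonymous: 3 of 4.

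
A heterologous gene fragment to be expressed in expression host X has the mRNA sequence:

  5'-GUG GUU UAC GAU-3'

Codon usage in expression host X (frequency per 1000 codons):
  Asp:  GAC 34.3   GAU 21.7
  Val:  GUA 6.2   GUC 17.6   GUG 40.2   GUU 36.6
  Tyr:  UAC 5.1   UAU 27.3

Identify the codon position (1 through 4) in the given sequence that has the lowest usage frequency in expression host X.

3

Codon 1 GUG (Val): 40.2 per 1000.
Codon 2 GUU (Val): 36.6 per 1000.
Codon 3 UAC (Tyr): 5.1 per 1000.
Codon 4 GAU (Asp): 21.7 per 1000.
Lowest frequency is 5.1 at codon 3.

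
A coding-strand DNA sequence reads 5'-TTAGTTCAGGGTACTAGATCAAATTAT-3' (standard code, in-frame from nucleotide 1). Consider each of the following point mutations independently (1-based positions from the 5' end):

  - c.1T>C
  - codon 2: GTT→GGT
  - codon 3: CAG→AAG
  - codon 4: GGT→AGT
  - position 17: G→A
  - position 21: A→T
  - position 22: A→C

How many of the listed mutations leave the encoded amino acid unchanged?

2

Codon 1: TTA (Leu) → CTA (Leu) — synonymous.
Codon 2: GTT (Val) → GGT (Gly) — missense.
Codon 3: CAG (Gln) → AAG (Lys) — missense.
Codon 4: GGT (Gly) → AGT (Ser) — missense.
Codon 6: AGA (Arg) → AAA (Lys) — missense.
Codon 7: TCA (Ser) → TCT (Ser) — synonymous.
Codon 8: AAT (Asn) → CAT (His) — missense.
Synonymous: 2 of 7.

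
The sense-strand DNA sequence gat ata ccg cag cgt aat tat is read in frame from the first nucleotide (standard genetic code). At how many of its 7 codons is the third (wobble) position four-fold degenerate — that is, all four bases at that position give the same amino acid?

Codon 1 GAT (Asp): third position 2-fold.
Codon 2 ATA (Ile): third position 3-fold.
Codon 3 CCG (Pro): third position 4-fold.
Codon 4 CAG (Gln): third position 2-fold.
Codon 5 CGT (Arg): third position 4-fold.
Codon 6 AAT (Asn): third position 2-fold.
Codon 7 TAT (Tyr): third position 2-fold.
Four-fold degenerate third positions: 2.

2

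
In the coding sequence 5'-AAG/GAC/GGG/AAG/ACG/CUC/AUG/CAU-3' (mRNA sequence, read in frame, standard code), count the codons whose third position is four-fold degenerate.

3

Codon 1 AAG (Lys): third position 2-fold.
Codon 2 GAC (Asp): third position 2-fold.
Codon 3 GGG (Gly): third position 4-fold.
Codon 4 AAG (Lys): third position 2-fold.
Codon 5 ACG (Thr): third position 4-fold.
Codon 6 CUC (Leu): third position 4-fold.
Codon 7 AUG (Met): third position 1-fold.
Codon 8 CAU (His): third position 2-fold.
Four-fold degenerate third positions: 3.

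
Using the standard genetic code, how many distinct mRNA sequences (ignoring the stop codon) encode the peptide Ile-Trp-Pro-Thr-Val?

Ile: 3 codons.
Trp: 1 codon.
Pro: 4 codons.
Thr: 4 codons.
Val: 4 codons.
3 × 1 × 4 × 4 × 4 = 192.

192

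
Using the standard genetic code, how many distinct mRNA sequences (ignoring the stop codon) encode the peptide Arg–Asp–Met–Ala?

Arg: 6 codons.
Asp: 2 codons.
Met: 1 codon.
Ala: 4 codons.
6 × 2 × 1 × 4 = 48.

48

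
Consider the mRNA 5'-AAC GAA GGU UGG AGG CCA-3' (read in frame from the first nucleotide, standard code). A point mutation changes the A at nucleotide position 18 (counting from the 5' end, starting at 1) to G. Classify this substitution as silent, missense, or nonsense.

Position 18 falls in codon 6: CCA → Pro.
After the substitution the codon is CCG → Pro.
Both encode Pro, so the change is synonymous.

silent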